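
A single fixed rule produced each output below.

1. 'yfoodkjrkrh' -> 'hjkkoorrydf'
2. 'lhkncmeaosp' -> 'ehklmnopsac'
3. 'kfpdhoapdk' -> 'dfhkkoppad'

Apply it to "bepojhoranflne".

Looking at the pairs, the operation is to sort the characters into alphabetical order, then move the first 2 characters to the end (rotate left by 2).
Applying both steps to "bepojhoranflne": "abeefhjlnnoopr", then "eefhjlnnooprab".

eefhjlnnooprab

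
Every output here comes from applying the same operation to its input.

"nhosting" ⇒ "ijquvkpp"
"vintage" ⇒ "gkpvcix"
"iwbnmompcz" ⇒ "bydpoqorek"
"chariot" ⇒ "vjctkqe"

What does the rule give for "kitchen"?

pkvejgm

Looking at the pairs, the operation is to shift every letter 2 places forward in the alphabet (wrapping around), then swap the first and last characters.
On "kitchen": the first step gives "mkvejgp", and the second then gives "pkvejgm".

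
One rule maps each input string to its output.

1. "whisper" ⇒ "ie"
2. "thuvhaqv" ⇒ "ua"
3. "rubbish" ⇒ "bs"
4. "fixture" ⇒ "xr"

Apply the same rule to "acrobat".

The transformation: keep one character in every 3, starting at position 3 (positions 3rd, 6th, 9th, ...).
Doing the same to "acrobat": "ra".

ra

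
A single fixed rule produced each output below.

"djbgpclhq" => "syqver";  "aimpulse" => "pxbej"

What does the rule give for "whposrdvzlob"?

lwedhgsko

Looking at the pairs, the operation is to shift every letter 11 places backward in the alphabet (wrapping around), then delete the last 3 characters.
"whposrdvzlob" → "lwedhgskoadq" → "lwedhgsko".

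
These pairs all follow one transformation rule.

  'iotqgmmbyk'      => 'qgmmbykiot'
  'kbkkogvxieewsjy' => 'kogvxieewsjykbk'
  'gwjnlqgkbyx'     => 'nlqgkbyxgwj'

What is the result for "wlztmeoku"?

tmeokuwlz

Looking at the pairs, the operation is to move the first 3 characters to the end (rotate left by 3).
For "wlztmeoku" the result is "tmeokuwlz".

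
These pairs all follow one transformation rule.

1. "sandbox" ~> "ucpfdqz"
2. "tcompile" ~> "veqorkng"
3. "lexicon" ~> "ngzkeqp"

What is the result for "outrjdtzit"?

What's happening: shift every letter 2 places forward in the alphabet (wrapping around).
Doing the same to "outrjdtzit": "qwvtlfvbkv".

qwvtlfvbkv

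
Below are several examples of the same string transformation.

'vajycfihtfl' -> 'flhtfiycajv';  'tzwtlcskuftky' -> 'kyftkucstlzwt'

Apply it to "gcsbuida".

dauisbgc

Looking at the pairs, the operation is to reverse the string, then swap each adjacent pair of characters (1↔2, 3↔4, ...).
Applying that to "gcsbuida" gives "dauisbgc".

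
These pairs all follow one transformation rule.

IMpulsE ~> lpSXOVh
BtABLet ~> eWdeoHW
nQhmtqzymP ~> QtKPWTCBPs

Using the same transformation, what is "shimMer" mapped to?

In each case the input is transformed by: flip the case of every letter, then shift every letter 3 places forward in the alphabet (wrapping around).
Working it through for "shimMer": intermediate "SHIMmER", final "VKLPpHU".

VKLPpHU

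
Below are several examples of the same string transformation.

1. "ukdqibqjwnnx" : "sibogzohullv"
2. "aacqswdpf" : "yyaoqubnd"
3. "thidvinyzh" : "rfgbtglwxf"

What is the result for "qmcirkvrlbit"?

The rule is to shift every letter 2 places backward in the alphabet (wrapping around).
So "qmcirkvrlbit" becomes "okagpitpjzgr".

okagpitpjzgr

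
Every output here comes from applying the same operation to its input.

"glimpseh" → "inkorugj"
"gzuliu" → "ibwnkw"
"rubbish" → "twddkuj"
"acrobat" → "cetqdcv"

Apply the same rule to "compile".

Rule — shift every letter 2 places forward in the alphabet (wrapping around).
Doing the same to "compile": "eqorkng".

eqorkng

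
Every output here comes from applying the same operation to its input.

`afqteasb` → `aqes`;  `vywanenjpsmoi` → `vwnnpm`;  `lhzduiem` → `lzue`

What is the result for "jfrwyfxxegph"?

The pattern: swap each adjacent pair of characters (1↔2, 3↔4, ...), then keep every other character starting from the second (positions 2nd, 4th, 6th, ...).
On "jfrwyfxxegph" that produces "jryxep".

jryxep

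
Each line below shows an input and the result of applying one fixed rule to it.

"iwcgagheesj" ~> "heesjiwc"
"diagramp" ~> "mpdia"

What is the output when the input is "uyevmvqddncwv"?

The transformation: move the first 3 characters to the end (rotate left by 3), then delete the first 3 characters.
For "uyevmvqddncwv", step one produces "vmvqddncwvuye"; step two turns that into "qddncwvuye".

qddncwvuye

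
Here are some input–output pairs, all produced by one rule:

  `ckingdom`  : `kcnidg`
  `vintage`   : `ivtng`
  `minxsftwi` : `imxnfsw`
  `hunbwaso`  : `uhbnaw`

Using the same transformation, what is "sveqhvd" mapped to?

vsqev

What's happening: swap each adjacent pair of characters (1↔2, 3↔4, ...), then delete the last 2 characters.
"sveqhvd" → "vsqevhd" → "vsqev".
(Check on "minxsftwi": → "imxnfswti" → "imxnfsw" ✓)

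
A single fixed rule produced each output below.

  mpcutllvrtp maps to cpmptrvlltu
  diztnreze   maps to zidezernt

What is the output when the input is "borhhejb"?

robbjehh

What's happening: reverse the string, then move the last 3 characters to the front (rotate right by 3).
On "borhhejb": the first step gives "bjehhrob", and the second then gives "robbjehh".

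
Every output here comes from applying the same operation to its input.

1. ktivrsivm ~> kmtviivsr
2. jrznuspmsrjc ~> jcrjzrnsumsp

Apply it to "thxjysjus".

tshuxjjsy

Each output is the input with this applied: take characters alternately from the front and the back (1st, last, 2nd, 2nd-last, ...).
Doing the same to "thxjysjus": "tshuxjjsy".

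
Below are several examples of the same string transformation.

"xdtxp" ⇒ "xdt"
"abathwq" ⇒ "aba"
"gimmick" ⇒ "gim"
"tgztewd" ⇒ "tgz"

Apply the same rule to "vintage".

What's happening: keep only the first 3 characters.
On "vintage" that produces "vin".

vin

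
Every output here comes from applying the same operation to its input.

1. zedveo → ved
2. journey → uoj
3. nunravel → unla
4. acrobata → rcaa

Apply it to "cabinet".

neb

The pattern: sort the characters into reverse alphabetical order, then keep every other character starting from the second (positions 2nd, 4th, 6th, ...).
Applying that to "cabinet" gives "neb".
(Check on "nunravel": → "vurnnlea" → "unla" ✓)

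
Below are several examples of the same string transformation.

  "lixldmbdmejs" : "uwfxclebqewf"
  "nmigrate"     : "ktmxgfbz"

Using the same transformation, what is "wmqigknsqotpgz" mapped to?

ljhmizspfjbzdg

Each output is the input with this applied: shift every letter 7 places backward in the alphabet (wrapping around), then swap the front and back halves of the string.
Working it through for "wmqigknsqotpgz": intermediate "pfjbzdgljhmizs", final "ljhmizspfjbzdg".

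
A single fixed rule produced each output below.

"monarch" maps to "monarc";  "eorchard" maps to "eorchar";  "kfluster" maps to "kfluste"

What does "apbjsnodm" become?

apbjsnod

Looking at the pairs, the operation is to delete the last character.
Applying that to "apbjsnodm" gives "apbjsnod".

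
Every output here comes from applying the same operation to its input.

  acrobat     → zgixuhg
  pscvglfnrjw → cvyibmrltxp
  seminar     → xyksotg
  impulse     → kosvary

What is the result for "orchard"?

juxingx

The pattern: shift every letter 6 places forward in the alphabet (wrapping around), then move the last character to the front.
Applying both steps to "orchard": "uxingxj", then "juxingx".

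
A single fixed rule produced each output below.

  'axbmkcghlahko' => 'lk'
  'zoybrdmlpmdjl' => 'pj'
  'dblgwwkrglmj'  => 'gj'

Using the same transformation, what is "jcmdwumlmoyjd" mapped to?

mj

Looking at the pairs, the operation is to keep one character in every 3, starting at position 3 (positions 3rd, 6th, 9th, ...), then delete the first 2 characters.
"jcmdwumlmoyjd" → "mumj" → "mj".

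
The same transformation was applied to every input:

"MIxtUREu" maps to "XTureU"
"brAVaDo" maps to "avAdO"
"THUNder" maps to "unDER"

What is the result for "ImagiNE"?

Each output is the input with this applied: delete the first 2 characters, then flip the case of every letter.
"ImagiNE" → "agiNE" → "AGIne".

AGIne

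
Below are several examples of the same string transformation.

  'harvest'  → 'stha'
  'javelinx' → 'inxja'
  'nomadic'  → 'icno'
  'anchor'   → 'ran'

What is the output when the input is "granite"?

The rule is to move the first 2 characters to the end (rotate left by 2), then delete the first 3 characters.
On "granite": the first step gives "anitegr", and the second then gives "tegr".
(Check on "javelinx": → "velinxja" → "inxja" ✓)

tegr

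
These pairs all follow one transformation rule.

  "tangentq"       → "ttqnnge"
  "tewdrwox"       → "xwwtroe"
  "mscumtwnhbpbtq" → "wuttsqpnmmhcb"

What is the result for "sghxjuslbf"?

The transformation: sort the characters into reverse alphabetical order, then delete the last character.
On "sghxjuslbf" that produces "xussljhgf".

xussljhgf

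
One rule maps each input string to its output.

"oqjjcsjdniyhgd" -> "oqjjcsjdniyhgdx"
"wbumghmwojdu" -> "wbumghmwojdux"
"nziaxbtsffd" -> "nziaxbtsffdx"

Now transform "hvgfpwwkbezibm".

hvgfpwwkbezibmx

Rule — append "x".
"hvgfpwwkbezibm" → "hvgfpwwkbezibmx".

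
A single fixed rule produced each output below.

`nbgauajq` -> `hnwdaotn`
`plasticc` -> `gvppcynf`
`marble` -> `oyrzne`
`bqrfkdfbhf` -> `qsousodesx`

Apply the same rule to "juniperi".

What's happening: shift every letter 13 places forward in the alphabet (wrapping around) — i.e. ROT13, then swap the front and back halves of the string.
Applying both steps to "juniperi": "whavcrev", then "crevwhav".
(Check on "bqrfkdfbhf": → "odesxqsous" → "qsousodesx" ✓)

crevwhav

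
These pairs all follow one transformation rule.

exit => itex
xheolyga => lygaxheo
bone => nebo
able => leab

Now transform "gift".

The transformation: swap the front and back halves of the string.
Doing the same to "gift": "ftgi".

ftgi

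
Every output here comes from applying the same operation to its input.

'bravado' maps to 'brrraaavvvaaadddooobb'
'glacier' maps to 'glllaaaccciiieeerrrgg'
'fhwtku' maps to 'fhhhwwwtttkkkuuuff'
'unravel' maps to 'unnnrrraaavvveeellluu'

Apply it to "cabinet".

caaabbbiiinnneeetttcc

In each case the input is transformed by: repeat every character 3 times, then move the first 2 characters to the end (rotate left by 2).
Applying both steps to "cabinet": "cccaaabbbiiinnneeettt", then "caaabbbiiinnneeetttcc".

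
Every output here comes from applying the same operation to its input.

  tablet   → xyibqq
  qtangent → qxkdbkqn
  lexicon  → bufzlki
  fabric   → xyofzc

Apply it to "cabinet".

xyfkbqz

The pattern: move the first character to the end, then shift every letter 3 places backward in the alphabet (wrapping around).
For "cabinet", step one produces "abinetc"; step two turns that into "xyfkbqz".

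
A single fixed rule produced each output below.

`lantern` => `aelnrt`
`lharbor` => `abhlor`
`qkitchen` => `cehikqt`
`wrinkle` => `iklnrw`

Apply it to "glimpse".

gilmps

What's happening: delete the last character, then sort the characters into alphabetical order.
Applying both steps to "glimpse": "glimps", then "gilmps".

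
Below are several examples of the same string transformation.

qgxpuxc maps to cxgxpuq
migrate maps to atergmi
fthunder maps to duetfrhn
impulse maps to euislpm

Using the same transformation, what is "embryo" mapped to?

byermo

Rule — sort the characters into alphabetical order, then take characters alternately from the front and the back (1st, last, 2nd, 2nd-last, ...).
Applying both steps to "embryo": "bemory", then "byermo".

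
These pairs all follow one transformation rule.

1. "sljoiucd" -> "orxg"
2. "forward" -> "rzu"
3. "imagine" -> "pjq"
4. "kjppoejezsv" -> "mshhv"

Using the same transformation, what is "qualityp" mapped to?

xows

The pattern: keep every other character starting from the second (positions 2nd, 4th, 6th, ...), then shift every letter 3 places forward in the alphabet (wrapping around).
Applying that to "qualityp" gives "xows".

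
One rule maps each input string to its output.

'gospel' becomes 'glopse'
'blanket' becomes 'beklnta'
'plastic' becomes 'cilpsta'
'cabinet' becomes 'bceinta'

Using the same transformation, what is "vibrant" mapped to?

Each output is the input with this applied: sort the characters into alphabetical order, then move the first character to the end.
On "vibrant": the first step gives "abinrtv", and the second then gives "binrtva".

binrtva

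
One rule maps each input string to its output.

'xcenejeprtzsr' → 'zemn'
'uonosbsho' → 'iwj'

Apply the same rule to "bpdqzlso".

yg

Rule — shift every letter 5 places backward in the alphabet (wrapping around), then keep one character in every 3, starting at position 3 (positions 3rd, 6th, 9th, ...).
On "bpdqzlso": the first step gives "wkylugnj", and the second then gives "yg".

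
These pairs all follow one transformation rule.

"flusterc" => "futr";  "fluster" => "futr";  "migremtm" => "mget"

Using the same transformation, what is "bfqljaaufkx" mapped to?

bqjafx

Rule — keep every other character starting from the first (positions 1st, 3rd, 5th, ...).
"bfqljaaufkx" → "bqjafx".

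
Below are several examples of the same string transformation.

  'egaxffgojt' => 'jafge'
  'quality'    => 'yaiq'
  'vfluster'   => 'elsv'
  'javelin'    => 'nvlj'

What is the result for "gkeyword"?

rewg

The rule is to keep every other character starting from the first (positions 1st, 3rd, 5th, ...), then swap the first and last characters.
For "gkeyword", step one produces "gewr"; step two turns that into "rewg".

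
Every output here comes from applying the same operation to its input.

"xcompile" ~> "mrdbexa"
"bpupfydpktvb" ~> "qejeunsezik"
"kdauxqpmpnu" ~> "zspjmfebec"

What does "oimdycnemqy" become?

dxbsnrctbf

Looking at the pairs, the operation is to shift every letter 11 places backward in the alphabet (wrapping around), then delete the last character.
For "oimdycnemqy", step one produces "dxbsnrctbfn"; step two turns that into "dxbsnrctbf".
(Check on "xcompile": → "mrdbexat" → "mrdbexa" ✓)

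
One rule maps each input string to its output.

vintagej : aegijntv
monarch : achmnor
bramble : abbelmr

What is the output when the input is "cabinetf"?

The transformation: sort the characters into alphabetical order.
So "cabinetf" becomes "abcefint".

abcefint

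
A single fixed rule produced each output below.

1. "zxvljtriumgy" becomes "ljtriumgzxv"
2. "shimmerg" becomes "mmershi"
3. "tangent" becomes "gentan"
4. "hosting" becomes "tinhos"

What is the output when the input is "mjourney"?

urnemjo

The transformation: delete the last character, then move the first 3 characters to the end (rotate left by 3).
Doing the same to "mjourney": "urnemjo".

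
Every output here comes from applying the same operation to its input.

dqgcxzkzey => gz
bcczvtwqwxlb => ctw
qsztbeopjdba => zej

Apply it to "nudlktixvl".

The rule is to delete the last 3 characters, then keep one character in every 3, starting at position 3 (positions 3rd, 6th, 9th, ...).
Working it through for "nudlktixvl": intermediate "nudlkti", final "dt".
(Check on "bcczvtwqwxlb": → "bcczvtwqw" → "ctw" ✓)

dt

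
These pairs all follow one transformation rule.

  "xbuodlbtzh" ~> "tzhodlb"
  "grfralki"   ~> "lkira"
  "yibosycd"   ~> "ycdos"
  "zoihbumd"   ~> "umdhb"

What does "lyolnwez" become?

wezln

Looking at the pairs, the operation is to delete the first 3 characters, then move the last 3 characters to the front (rotate right by 3).
"lyolnwez" → "lnwez" → "wezln".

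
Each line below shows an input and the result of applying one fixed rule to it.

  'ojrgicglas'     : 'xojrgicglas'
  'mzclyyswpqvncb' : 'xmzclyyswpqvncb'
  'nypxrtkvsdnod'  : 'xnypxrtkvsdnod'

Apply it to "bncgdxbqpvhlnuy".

The pattern: prepend "x".
Doing the same to "bncgdxbqpvhlnuy": "xbncgdxbqpvhlnuy".

xbncgdxbqpvhlnuy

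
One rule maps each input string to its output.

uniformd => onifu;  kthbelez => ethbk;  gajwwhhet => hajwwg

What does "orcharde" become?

The pattern: delete the last 3 characters, then swap the first and last characters.
On "orcharde": the first step gives "orcha", and the second then gives "archo".

archo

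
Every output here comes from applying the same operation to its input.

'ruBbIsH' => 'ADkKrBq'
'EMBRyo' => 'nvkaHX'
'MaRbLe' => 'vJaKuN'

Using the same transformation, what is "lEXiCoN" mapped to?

UngRlXw

Rule — flip the case of every letter, then shift every letter 9 places forward in the alphabet (wrapping around).
On "lEXiCoN" that produces "UngRlXw".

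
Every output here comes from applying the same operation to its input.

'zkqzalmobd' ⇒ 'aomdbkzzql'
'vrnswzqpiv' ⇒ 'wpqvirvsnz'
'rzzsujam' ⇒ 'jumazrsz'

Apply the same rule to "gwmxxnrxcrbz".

The pattern: swap each adjacent pair of characters (1↔2, 3↔4, ...), then swap the front and back halves of the string.
For "gwmxxnrxcrbz", step one produces "wgxmnxxrrczb"; step two turns that into "xrrczbwgxmnx".

xrrczbwgxmnx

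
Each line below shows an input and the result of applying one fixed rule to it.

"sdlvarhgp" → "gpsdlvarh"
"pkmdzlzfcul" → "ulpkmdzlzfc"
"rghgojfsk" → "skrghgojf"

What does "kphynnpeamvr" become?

vrkphynnpeam

What's happening: move the last 2 characters to the front (rotate right by 2).
Doing the same to "kphynnpeamvr": "vrkphynnpeam".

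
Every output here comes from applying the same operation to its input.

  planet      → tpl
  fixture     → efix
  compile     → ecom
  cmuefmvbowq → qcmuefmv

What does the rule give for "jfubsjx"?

What's happening: move the last character to the front, then delete the last 3 characters.
Applying both steps to "jfubsjx": "xjfubsj", then "xjfu".
(Check on "fixture": → "efixtur" → "efix" ✓)

xjfu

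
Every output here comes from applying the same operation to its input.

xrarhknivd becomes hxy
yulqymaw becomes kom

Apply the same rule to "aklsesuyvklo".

auob

What's happening: keep one character in every 3, starting at position 2 (positions 2nd, 5th, 8th, ...), then shift every letter 10 places backward in the alphabet (wrapping around).
For "aklsesuyvklo" the result is "auob".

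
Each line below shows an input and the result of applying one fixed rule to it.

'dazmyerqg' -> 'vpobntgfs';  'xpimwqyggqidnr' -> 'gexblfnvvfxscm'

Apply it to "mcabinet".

What's happening: swap the first and last characters, then shift every letter 11 places backward in the alphabet (wrapping around).
Applying both steps to "mcabinet": "tcabinem", then "irpqxctb".

irpqxctb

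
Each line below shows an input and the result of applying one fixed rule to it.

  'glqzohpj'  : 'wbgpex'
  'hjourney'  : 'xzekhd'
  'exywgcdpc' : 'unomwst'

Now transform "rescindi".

huisyd

The pattern: shift every letter 10 places backward in the alphabet (wrapping around), then delete the last 2 characters.
Working it through for "rescindi": intermediate "huisydty", final "huisyd".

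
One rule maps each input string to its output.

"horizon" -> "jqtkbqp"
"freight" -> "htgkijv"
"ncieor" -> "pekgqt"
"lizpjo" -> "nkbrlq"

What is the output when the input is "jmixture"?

Each output is the input with this applied: shift every letter 2 places forward in the alphabet (wrapping around).
Doing the same to "jmixture": "lokzvwtg".

lokzvwtg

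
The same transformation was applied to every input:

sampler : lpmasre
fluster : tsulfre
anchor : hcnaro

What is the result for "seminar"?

nimesra

The rule is to reverse the string, then move the first 2 characters to the end (rotate left by 2).
Applying that to "seminar" gives "nimesra".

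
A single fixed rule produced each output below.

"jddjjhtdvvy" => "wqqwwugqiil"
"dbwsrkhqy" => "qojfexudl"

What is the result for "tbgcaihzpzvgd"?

gotpnvumcmitq

The transformation: shift every letter 13 places forward in the alphabet (wrapping around) — i.e. ROT13.
"tbgcaihzpzvgd" → "gotpnvumcmitq".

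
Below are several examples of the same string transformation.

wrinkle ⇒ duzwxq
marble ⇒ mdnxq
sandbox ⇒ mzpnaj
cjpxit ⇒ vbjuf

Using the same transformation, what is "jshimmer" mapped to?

Looking at the pairs, the operation is to delete the first character, then shift every letter 12 places forward in the alphabet (wrapping around).
So "jshimmer" becomes "etuyyqd".

etuyyqd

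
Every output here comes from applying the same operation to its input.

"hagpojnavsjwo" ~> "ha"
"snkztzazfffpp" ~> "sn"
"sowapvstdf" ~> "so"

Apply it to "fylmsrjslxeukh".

fy

Looking at the pairs, the operation is to keep only the first 2 characters.
So "fylmsrjslxeukh" becomes "fy".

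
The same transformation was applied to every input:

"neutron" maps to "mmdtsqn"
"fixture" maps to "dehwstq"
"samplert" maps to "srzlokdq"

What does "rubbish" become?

In each case the input is transformed by: move the last character to the front, then shift every letter 1 place backward in the alphabet (wrapping around).
Starting from "rubbish": after the first operation, "hrubbis"; after the second, "gqtaahr".

gqtaahr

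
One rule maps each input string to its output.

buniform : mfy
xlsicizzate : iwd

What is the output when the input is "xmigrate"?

ixt

Rule — shift every letter 11 places forward in the alphabet (wrapping around), then keep only the first 3 characters.
"xmigrate" → "ixt".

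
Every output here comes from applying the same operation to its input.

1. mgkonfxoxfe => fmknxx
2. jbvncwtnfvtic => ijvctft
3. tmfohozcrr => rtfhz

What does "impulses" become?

What's happening: move the last 2 characters to the front (rotate right by 2), then keep every other character starting from the first (positions 1st, 3rd, 5th, ...).
On "impulses": the first step gives "esimpuls", and the second then gives "eipl".
(Check on "mgkonfxoxfe": → "femgkonfxox" → "fmknxx" ✓)

eipl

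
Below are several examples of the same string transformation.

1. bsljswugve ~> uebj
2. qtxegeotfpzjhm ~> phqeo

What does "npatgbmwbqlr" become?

Each output is the input with this applied: keep one character in every 3, starting at position 1 (positions 1st, 4th, 7th, ...), then move the last 2 characters to the front (rotate right by 2).
For "npatgbmwbqlr", step one produces "ntmq"; step two turns that into "mqnt".

mqnt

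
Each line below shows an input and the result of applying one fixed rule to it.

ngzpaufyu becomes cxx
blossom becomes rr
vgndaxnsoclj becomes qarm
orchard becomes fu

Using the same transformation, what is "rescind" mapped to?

vq

In each case the input is transformed by: keep one character in every 3, starting at position 3 (positions 3rd, 6th, 9th, ...), then shift every letter 3 places forward in the alphabet (wrapping around).
For "rescind", step one produces "sn"; step two turns that into "vq".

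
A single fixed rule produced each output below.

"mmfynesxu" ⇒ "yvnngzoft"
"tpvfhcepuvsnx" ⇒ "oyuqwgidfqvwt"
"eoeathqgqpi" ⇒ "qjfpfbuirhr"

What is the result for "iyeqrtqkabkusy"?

tzjzfrsurlbclv

The rule is to shift every letter 1 place forward in the alphabet (wrapping around), then move the last 2 characters to the front (rotate right by 2).
Working it through for "iyeqrtqkabkusy": intermediate "jzfrsurlbclvtz", final "tzjzfrsurlbclv".
(Check on "eoeathqgqpi": → "fpfbuirhrqj" → "qjfpfbuirhr" ✓)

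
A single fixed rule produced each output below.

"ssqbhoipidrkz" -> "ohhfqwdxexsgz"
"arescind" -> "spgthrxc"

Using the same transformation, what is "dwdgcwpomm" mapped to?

In each case the input is transformed by: shift every letter 11 places backward in the alphabet (wrapping around), then move the last character to the front.
"dwdgcwpomm" → "slsvrledbb" → "bslsvrledb".

bslsvrledb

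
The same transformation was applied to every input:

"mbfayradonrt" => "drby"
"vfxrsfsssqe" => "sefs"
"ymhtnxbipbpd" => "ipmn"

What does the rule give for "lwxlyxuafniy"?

What's happening: keep one character in every 3, starting at position 2 (positions 2nd, 5th, 8th, ...), then swap the front and back halves of the string.
"lwxlyxuafniy" → "wyai" → "aiwy".

aiwy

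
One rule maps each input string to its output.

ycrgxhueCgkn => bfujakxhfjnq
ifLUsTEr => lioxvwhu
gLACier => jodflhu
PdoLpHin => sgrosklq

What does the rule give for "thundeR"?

wkxqghu

The transformation: shift every letter 3 places forward in the alphabet (wrapping around), then convert every letter to lowercase.
Working it through for "thundeR": intermediate "wkxqghU", final "wkxqghu".
(Check on "ycrgxhueCgkn": → "bfujakxhFjnq" → "bfujakxhfjnq" ✓)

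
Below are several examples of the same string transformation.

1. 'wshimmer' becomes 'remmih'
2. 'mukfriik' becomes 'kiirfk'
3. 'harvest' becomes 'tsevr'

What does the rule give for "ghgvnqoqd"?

The rule is to reverse the string, then delete the last 2 characters.
Starting from "ghgvnqoqd": after the first operation, "dqoqnvghg"; after the second, "dqoqnvg".

dqoqnvg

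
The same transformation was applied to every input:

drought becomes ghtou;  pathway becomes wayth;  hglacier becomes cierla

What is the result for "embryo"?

yobr

The rule is to delete the first 2 characters, then move the first 2 characters to the end (rotate left by 2).
So "embryo" becomes "yobr".
(Check on "drought": → "ought" → "ghtou" ✓)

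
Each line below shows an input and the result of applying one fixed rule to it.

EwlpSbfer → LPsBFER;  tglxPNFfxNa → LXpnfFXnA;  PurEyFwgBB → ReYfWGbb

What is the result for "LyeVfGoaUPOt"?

Looking at the pairs, the operation is to flip the case of every letter, then delete the first 2 characters.
Applying both steps to "LyeVfGoaUPOt": "lYEvFgOAupoT", then "EvFgOAupoT".
(Check on "EwlpSbfer": → "eWLPsBFER" → "LPsBFER" ✓)

EvFgOAupoT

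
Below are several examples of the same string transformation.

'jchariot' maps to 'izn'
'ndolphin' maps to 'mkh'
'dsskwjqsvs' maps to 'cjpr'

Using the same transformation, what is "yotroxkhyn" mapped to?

xqjm

The rule is to shift every letter 1 place backward in the alphabet (wrapping around), then keep one character in every 3, starting at position 1 (positions 1st, 4th, 7th, ...).
Applying both steps to "yotroxkhyn": "xnsqnwjgxm", then "xqjm".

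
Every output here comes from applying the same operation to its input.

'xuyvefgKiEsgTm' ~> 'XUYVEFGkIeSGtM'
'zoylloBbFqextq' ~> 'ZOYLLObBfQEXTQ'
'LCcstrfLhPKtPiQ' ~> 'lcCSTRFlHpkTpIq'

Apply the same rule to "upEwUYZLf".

UPeWuyzlF

The rule is to flip the case of every letter.
Applying that to "upEwUYZLf" gives "UPeWuyzlF".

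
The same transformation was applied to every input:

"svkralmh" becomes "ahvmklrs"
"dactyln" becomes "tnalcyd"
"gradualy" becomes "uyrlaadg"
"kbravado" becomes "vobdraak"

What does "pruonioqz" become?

nzrquooip

Each output is the input with this applied: take characters alternately from the front and the back (1st, last, 2nd, 2nd-last, ...), then swap the first and last characters.
For "pruonioqz" the result is "nzrquooip".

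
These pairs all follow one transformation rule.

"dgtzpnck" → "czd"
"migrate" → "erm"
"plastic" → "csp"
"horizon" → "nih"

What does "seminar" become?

Looking at the pairs, the operation is to keep one character in every 3, starting at position 1 (positions 1st, 4th, 7th, ...), then reverse the string.
Applying both steps to "seminar": "sir", then "ris".

ris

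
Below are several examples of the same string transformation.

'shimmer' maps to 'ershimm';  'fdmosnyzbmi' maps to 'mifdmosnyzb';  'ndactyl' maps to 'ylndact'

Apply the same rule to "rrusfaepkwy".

What's happening: move the last 2 characters to the front (rotate right by 2).
On "rrusfaepkwy" that produces "wyrrusfaepk".

wyrrusfaepk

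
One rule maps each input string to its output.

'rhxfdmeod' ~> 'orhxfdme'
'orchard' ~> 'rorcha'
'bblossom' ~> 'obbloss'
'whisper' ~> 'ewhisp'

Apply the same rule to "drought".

The pattern: delete the last character, then move the last character to the front.
Working it through for "drought": intermediate "drough", final "hdroug".
(Check on "whisper": → "whispe" → "ewhisp" ✓)

hdroug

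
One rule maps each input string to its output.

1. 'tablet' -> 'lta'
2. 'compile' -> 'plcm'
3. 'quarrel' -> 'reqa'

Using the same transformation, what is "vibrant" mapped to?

rnvb

Each output is the input with this applied: move the first 3 characters to the end (rotate left by 3), then keep every other character starting from the first (positions 1st, 3rd, 5th, ...).
On "vibrant": the first step gives "rantvib", and the second then gives "rnvb".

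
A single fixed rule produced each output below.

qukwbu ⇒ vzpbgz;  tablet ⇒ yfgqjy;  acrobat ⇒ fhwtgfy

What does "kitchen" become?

pnyhmjs

Looking at the pairs, the operation is to shift every letter 5 places forward in the alphabet (wrapping around).
Applying that to "kitchen" gives "pnyhmjs".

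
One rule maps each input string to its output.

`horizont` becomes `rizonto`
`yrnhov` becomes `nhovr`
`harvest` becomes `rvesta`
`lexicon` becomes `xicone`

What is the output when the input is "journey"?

urneyo

The transformation: delete the first character, then move the first character to the end.
Working it through for "journey": intermediate "ourney", final "urneyo".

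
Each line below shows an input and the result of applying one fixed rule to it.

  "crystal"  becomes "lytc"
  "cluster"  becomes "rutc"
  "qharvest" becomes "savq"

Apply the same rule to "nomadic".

cmdn

The pattern: keep every other character starting from the first (positions 1st, 3rd, 5th, ...), then swap the first and last characters.
Applying both steps to "nomadic": "nmdc", then "cmdn".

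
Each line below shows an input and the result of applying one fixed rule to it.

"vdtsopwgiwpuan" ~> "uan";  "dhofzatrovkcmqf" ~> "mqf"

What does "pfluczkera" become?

era

The rule is to keep only the last 3 characters.
Doing the same to "pfluczkera": "era".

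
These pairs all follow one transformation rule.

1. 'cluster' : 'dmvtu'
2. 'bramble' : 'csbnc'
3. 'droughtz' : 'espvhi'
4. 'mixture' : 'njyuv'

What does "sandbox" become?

tboec

What's happening: shift every letter 1 place forward in the alphabet (wrapping around), then delete the last 2 characters.
Working it through for "sandbox": intermediate "tboecpy", final "tboec".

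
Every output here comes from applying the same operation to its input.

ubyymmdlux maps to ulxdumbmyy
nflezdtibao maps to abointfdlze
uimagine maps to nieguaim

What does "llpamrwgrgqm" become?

Looking at the pairs, the operation is to move the last 2 characters to the front (rotate right by 2), then take characters alternately from the front and the back (1st, last, 2nd, 2nd-last, ...).
For "llpamrwgrgqm", step one produces "qmllpamrwgrg"; step two turns that into "qgmrlglwpram".
(Check on "ubyymmdlux": → "uxubyymmdl" → "ulxdumbmyy" ✓)

qgmrlglwpram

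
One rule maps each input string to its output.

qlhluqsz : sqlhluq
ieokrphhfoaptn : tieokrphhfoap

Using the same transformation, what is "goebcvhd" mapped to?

What's happening: delete the last character, then move the last character to the front.
Applying both steps to "goebcvhd": "goebcvh", then "hgoebcv".

hgoebcv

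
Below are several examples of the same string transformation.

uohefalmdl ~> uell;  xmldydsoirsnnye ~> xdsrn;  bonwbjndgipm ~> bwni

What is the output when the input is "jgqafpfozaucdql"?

jafad

What's happening: keep one character in every 3, starting at position 1 (positions 1st, 4th, 7th, ...).
Applying that to "jgqafpfozaucdql" gives "jafad".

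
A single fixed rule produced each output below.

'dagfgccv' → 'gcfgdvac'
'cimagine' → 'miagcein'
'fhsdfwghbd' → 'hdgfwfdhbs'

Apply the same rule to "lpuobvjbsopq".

osbbvjlqppuo

The transformation: take characters alternately from the front and the back (1st, last, 2nd, 2nd-last, ...), then swap the front and back halves of the string.
For "lpuobvjbsopq", step one produces "lqppuoosbbvj"; step two turns that into "osbbvjlqppuo".
(Check on "dagfgccv": → "dvacgcfg" → "gcfgdvac" ✓)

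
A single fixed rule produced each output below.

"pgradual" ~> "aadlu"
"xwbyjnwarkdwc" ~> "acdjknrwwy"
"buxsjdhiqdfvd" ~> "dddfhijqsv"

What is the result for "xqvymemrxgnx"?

egmmnrxxy

Rule — delete the first 3 characters, then sort the characters into alphabetical order.
Applying both steps to "xqvymemrxgnx": "ymemrxgnx", then "egmmnrxxy".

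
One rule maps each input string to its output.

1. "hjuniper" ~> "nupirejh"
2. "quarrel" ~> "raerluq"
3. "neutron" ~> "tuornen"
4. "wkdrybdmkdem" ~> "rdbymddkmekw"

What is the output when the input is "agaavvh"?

aavvhga

The transformation: swap each adjacent pair of characters (1↔2, 3↔4, ...), then move the first 2 characters to the end (rotate left by 2).
Doing the same to "agaavvh": "aavvhga".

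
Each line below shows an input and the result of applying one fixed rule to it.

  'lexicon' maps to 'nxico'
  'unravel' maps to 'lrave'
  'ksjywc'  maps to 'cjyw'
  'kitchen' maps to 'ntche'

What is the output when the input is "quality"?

The rule is to delete the first 2 characters, then move the last character to the front.
Applying that to "quality" gives "yalit".

yalit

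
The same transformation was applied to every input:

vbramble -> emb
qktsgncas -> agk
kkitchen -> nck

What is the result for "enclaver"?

ran

The transformation: keep one character in every 3, starting at position 2 (positions 2nd, 5th, 8th, ...), then reverse the string.
Applying that to "enclaver" gives "ran".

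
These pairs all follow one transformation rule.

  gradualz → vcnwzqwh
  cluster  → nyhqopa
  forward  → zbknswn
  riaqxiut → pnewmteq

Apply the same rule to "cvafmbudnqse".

Each output is the input with this applied: move the last character to the front, then shift every letter 4 places backward in the alphabet (wrapping around).
Starting from "cvafmbudnqse": after the first operation, "ecvafmbudnqs"; after the second, "ayrwbixqzjmo".

ayrwbixqzjmo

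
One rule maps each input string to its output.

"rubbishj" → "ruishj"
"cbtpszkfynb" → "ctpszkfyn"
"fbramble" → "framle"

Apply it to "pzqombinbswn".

pzqominswn

What's happening: remove every "b".
So "pzqombinbswn" becomes "pzqominswn".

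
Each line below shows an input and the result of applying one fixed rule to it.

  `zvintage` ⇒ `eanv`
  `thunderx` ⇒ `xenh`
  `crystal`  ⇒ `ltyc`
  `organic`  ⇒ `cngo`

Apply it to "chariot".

tiac

Each output is the input with this applied: reverse the string, then keep every other character starting from the first (positions 1st, 3rd, 5th, ...).
Applying both steps to "chariot": "toirahc", then "tiac".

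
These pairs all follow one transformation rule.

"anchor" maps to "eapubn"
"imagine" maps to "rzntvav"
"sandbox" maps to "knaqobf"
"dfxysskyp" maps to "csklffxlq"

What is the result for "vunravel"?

The rule is to shift every letter 13 places forward in the alphabet (wrapping around) — i.e. ROT13, then swap the first and last characters.
Starting from "vunravel": after the first operation, "ihaeniry"; after the second, "yhaeniri".
(Check on "sandbox": → "fnaqobk" → "knaqobf" ✓)

yhaeniri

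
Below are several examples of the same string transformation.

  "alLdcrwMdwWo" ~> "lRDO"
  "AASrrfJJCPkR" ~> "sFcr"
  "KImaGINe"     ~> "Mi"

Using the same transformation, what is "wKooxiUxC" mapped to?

What's happening: keep one character in every 3, starting at position 3 (positions 3rd, 6th, 9th, ...), then flip the case of every letter.
Applying both steps to "wKooxiUxC": "oiC", then "OIc".
(Check on "AASrrfJJCPkR": → "SfCR" → "sFcr" ✓)

OIc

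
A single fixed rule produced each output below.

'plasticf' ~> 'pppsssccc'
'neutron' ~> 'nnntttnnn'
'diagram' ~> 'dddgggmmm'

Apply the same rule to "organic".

Rule — keep one character in every 3, starting at position 1 (positions 1st, 4th, 7th, ...), then repeat every character 3 times.
On "organic": the first step gives "oac", and the second then gives "oooaaaccc".

oooaaaccc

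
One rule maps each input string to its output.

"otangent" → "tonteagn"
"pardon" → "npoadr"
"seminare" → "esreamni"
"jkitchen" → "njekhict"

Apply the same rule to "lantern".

Rule — take characters alternately from the front and the back (1st, last, 2nd, 2nd-last, ...), then swap each adjacent pair of characters (1↔2, 3↔4, ...).
Doing the same to "lantern": "nlraent".
(Check on "pardon": → "pnaord" → "npoadr" ✓)

nlraent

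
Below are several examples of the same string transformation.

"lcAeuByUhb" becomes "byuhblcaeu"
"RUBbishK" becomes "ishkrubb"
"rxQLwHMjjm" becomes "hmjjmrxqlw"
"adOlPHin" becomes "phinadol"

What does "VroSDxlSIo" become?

xlsiovrosd

The rule is to swap the front and back halves of the string, then convert every letter to lowercase.
Applying both steps to "VroSDxlSIo": "xlSIoVroSD", then "xlsiovrosd".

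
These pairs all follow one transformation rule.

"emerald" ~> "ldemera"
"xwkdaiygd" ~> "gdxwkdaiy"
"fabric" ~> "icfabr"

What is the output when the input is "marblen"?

In each case the input is transformed by: move the last 2 characters to the front (rotate right by 2).
So "marblen" becomes "enmarbl".

enmarbl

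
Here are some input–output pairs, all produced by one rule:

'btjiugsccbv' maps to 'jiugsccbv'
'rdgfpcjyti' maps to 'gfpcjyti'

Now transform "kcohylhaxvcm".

ohylhaxvcm

Looking at the pairs, the operation is to delete the first 2 characters.
For "kcohylhaxvcm" the result is "ohylhaxvcm".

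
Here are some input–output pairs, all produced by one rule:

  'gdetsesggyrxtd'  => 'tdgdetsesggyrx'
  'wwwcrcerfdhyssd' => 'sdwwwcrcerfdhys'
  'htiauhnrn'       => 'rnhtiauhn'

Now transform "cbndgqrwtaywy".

wycbndgqrwtay

In each case the input is transformed by: move the last 2 characters to the front (rotate right by 2).
Applying that to "cbndgqrwtaywy" gives "wycbndgqrwtay".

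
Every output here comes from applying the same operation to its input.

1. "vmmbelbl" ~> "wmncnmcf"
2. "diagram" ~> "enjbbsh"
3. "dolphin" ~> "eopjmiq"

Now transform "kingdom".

lnjpoeh

The transformation: take characters alternately from the front and the back (1st, last, 2nd, 2nd-last, ...), then shift every letter 1 place forward in the alphabet (wrapping around).
Starting from "kingdom": after the first operation, "kmiondg"; after the second, "lnjpoeh".
(Check on "diagram": → "dmiaarg" → "enjbbsh" ✓)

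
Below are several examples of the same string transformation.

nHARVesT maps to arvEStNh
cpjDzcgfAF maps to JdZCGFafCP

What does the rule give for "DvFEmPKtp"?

feMpkTPdV

What's happening: move the first 2 characters to the end (rotate left by 2), then flip the case of every letter.
For "DvFEmPKtp", step one produces "FEmPKtpDv"; step two turns that into "feMpkTPdV".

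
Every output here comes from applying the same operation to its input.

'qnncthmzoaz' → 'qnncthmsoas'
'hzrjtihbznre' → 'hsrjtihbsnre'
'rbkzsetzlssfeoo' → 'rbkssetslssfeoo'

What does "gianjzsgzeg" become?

The rule is to replace every "z" with "s".
For "gianjzsgzeg" the result is "gianjssgseg".

gianjssgseg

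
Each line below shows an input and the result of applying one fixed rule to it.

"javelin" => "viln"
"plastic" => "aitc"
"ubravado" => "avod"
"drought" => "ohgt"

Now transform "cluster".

uetr

What's happening: swap each adjacent pair of characters (1↔2, 3↔4, ...), then keep only the last 4 characters.
Applying that to "cluster" gives "uetr".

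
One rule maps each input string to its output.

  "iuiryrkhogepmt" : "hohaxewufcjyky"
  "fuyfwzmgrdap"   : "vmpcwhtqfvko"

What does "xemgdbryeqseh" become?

The transformation: move the first 3 characters to the end (rotate left by 3), then shift every letter 10 places backward in the alphabet (wrapping around).
For "xemgdbryeqseh", step one produces "gdbryeqsehxem"; step two turns that into "wtrhougiuxnuc".

wtrhougiuxnuc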